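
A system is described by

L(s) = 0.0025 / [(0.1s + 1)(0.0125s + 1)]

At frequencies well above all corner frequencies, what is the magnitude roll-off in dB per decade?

Each pole contributes −20 dB/decade at high frequency; each zero contributes +20 dB/decade.
Net: 0 zero(s) − 2 pole(s) → -40 dB/decade.

-40 dB/decade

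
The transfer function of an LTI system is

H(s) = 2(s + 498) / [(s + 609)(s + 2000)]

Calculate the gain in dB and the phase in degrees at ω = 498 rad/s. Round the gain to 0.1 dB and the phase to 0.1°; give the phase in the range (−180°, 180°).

At s = jω = j498:
zero (s+498): 498 + j498 → |·| = √(498²+498²) = √496008 ≈ 704.28, ∠ = arctan(498/498) ≈ 45.00°
pole (s+609): 609 + j498 → |·| = √(609²+498²) = √618885 ≈ 786.69, ∠ = arctan(498/609) ≈ 39.27°
pole (s+2000): 2000 + j498 → |·| = √(2000²+498²) = √4248004 ≈ 2061.1, ∠ = arctan(498/2000) ≈ 13.98°
|H| = 2 · 704.28 / 1.6214e+06 ≈ 0.00086873
Gain = 20 log₁₀(0.00086873) ≈ -61.22 dB
∠H = 45.00° − 53.25° = -8.25°

-61.2 dB, -8.3°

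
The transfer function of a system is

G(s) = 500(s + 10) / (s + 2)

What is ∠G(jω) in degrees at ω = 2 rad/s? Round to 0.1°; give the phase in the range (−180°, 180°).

-33.7°

At s = jω = j2:
zero (s+10): 10 + j2 → |·| = √(10²+2²) = √104 ≈ 10.198, ∠ = arctan(2/10) ≈ 11.31°
pole (s+2): 2 + j2 → |·| = √(2²+2²) = √8 ≈ 2.8284, ∠ = arctan(2/2) ≈ 45.00°
∠G = 11.31° − 45.00° = -33.69°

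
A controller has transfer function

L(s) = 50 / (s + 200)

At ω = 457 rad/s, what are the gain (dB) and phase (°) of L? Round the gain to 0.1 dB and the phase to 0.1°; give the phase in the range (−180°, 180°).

At s = jω = j457:
pole (s+200): 200 + j457 → |·| = √(200²+457²) = √248849 ≈ 498.85, ∠ = arctan(457/200) ≈ 66.36°
|L| = 50 / 498.85 ≈ 0.10023
Gain = 20 log₁₀(0.10023) ≈ -19.98 dB
∠L = 0.00° − 66.36° = -66.36°

-20.0 dB, -66.4°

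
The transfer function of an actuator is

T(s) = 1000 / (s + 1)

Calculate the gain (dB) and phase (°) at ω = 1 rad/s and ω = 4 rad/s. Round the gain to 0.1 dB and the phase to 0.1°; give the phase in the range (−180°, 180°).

ω = 1: 57.0 dB, -45.0°; ω = 4: 47.7 dB, -76.0°

At s = jω = j1:
pole (s+1): 1 + j1 → |·| = √(1²+1²) = √2 ≈ 1.4142, ∠ = arctan(1/1) ≈ 45.00°
|T| = 1000 / 1.4142 ≈ 707.11
Gain = 20 log₁₀(707.11) ≈ 56.99 dB
∠T = 0.00° − 45.00° = -45.00°

At s = jω = j4:
pole (s+1): 1 + j4 → |·| = √(1²+4²) = √17 ≈ 4.1231, ∠ = arctan(4/1) ≈ 75.96°
|T| = 1000 / 4.1231 ≈ 242.54
Gain = 20 log₁₀(242.54) ≈ 47.70 dB
∠T = 0.00° − 75.96° = -75.96°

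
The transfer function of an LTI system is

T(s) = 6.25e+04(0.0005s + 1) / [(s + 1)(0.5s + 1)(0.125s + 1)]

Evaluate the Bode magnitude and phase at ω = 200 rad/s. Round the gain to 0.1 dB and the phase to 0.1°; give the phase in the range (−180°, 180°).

-18.0 dB, 98.9°

At ω = 200 rad/s:
zero (1 + j200·0.0005) = 1 + j0.1 → |·| ≈ 1.005, ∠ ≈ 5.71°
pole (1 + j200·1) = 1 + j200 → |·| ≈ 200, ∠ ≈ 89.71°
pole (1 + j200·0.5) = 1 + j100 → |·| ≈ 100, ∠ ≈ 89.43°
pole (1 + j200·0.125) = 1 + j25 → |·| ≈ 25.02, ∠ ≈ 87.71°
|T| = 6.25e+04 · 1.005 / (200 · 100 · 25.02) ≈ 0.12552
Gain = 20 log₁₀(0.12552) ≈ -18.03 dB
∠T = (5.71°) − (89.71° + 89.43° + 87.71°) = -261.14° ≡ 98.86° (principal value)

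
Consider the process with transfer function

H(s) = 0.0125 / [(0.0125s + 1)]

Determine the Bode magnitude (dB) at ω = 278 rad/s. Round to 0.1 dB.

-49.2 dB

At ω = 278 rad/s:
pole (1 + j278·0.0125) = 1 + j3.475 → |·| ≈ 3.616, ∠ ≈ 73.95°
|H| = 0.0125 · 1 / (3.616) ≈ 0.0034569
Gain = 20 log₁₀(0.0034569) ≈ -49.23 dB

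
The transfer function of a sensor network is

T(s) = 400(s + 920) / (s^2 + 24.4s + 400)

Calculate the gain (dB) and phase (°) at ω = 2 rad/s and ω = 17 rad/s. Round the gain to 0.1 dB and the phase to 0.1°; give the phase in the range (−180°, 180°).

ω = 2: 59.3 dB, -6.9°; ω = 17: 58.7 dB, -74.0°

At s = jω = j2:
zero (s+920): 920 + j2 → |·| = √(920²+2²) = √846404 ≈ 920, ∠ = arctan(2/920) ≈ 0.12°
quadratic: (j2)² + 24.4·j2 + 400 = 396 + j48.8 → |·| ≈ 399, ∠ ≈ 7.03°
|T| = 400 · 920 / 399 ≈ 922.31
Gain = 20 log₁₀(922.31) ≈ 59.30 dB
∠T = 0.12° − 7.03° = -6.91°

At s = jω = j17:
zero (s+920): 920 + j17 → |·| = √(920²+17²) = √846689 ≈ 920.16, ∠ = arctan(17/920) ≈ 1.06°
quadratic: (j17)² + 24.4·j17 + 400 = 111 + j414.8 → |·| ≈ 429.39, ∠ ≈ 75.02°
|T| = 400 · 920.16 / 429.39 ≈ 857.18
Gain = 20 log₁₀(857.18) ≈ 58.66 dB
∠T = 1.06° − 75.02° = -73.96°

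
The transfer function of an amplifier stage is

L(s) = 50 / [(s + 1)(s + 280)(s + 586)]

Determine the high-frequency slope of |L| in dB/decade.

-60 dB/decade

Each pole contributes −20 dB/decade at high frequency; each zero contributes +20 dB/decade.
Net: 0 zero(s) − 3 pole(s) → -60 dB/decade.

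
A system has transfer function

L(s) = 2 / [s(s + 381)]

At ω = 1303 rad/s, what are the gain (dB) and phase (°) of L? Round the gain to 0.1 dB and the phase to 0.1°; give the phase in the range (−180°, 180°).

-118.9 dB, -163.7°

At s = jω = j1303:
pole (s+381): 381 + j1303 → |·| = √(381²+1303²) = √1842970 ≈ 1357.6, ∠ = arctan(1303/381) ≈ 73.70°
pole at origin: |s| = 1303, ∠ = 90.00° (in denominator)
|L| = 2 / 1.769e+06 ≈ 1.1306e-06
Gain = 20 log₁₀(1.1306e-06) ≈ -118.93 dB
∠L = 0.00° − 163.70° = -163.70°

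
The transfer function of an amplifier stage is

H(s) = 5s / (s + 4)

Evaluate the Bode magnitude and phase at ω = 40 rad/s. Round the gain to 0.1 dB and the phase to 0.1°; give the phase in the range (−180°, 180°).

At s = jω = j40:
zero at origin: s = j40 → |·| = 40, ∠ = 90.00°
pole (s+4): 4 + j40 → |·| = √(4²+40²) = √1616 ≈ 40.2, ∠ = arctan(40/4) ≈ 84.29°
|H| = 5 · 40 / 40.2 ≈ 4.9751
Gain = 20 log₁₀(4.9751) ≈ 13.94 dB
∠H = 90.00° − 84.29° = 5.71°

13.9 dB, 5.7°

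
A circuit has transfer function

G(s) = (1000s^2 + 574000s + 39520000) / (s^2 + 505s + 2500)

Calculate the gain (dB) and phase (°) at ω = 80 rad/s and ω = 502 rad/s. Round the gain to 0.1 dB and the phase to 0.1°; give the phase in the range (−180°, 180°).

ω = 80: 62.9 dB, -41.3°; ω = 502: 60.1 dB, -8.1°

Substitute s = j80:
Numerator: 1000(j80)^2 + 574000(j80) + 39520000 = 33120000 + j45920000
Denominator: (j80)^2 + 505(j80) + 2500 = -3900 + j40400
|N| = √(33120000² + 45920000²) ≈ 5.6618e+07, ∠N ≈ 54.20°
|D| = √(3900² + 40400²) ≈ 40588, ∠D ≈ 95.51°
|G| = 5.6618e+07 / 40588 ≈ 1394.9
Gain = 20 log₁₀(1394.9) ≈ 62.89 dB
∠G = 54.20° − 95.51° = -41.31°

Substitute s = j502:
Numerator: 1000(j502)^2 + 574000(j502) + 39520000 = -212484000 + j288148000
Denominator: (j502)^2 + 505(j502) + 2500 = -249504 + j253510
|N| = √(212484000² + 288148000²) ≈ 3.5802e+08, ∠N ≈ 126.41°
|D| = √(249504² + 253510²) ≈ 3.557e+05, ∠D ≈ 134.54°
|G| = 3.5802e+08 / 3.557e+05 ≈ 1006.5
Gain = 20 log₁₀(1006.5) ≈ 60.06 dB
∠G = 126.41° − 134.54° = -8.13°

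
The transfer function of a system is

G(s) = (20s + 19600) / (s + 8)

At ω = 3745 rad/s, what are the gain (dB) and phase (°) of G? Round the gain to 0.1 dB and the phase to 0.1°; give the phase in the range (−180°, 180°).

26.3 dB, -14.5°

Substitute s = j3745:
Numerator: 20(j3745) + 19600 = 19600 + j74900
Denominator: (j3745) + 8 = 8 + j3745
|N| = √(19600² + 74900²) ≈ 77422, ∠N ≈ 75.34°
|D| = √(8² + 3745²) ≈ 3745, ∠D ≈ 89.88°
|G| = 77422 / 3745 ≈ 20.673
Gain = 20 log₁₀(20.673) ≈ 26.31 dB
∠G = 75.34° − 89.88° = -14.54°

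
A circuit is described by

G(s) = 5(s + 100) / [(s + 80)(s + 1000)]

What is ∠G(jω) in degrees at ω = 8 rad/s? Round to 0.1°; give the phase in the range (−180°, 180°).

At s = jω = j8:
zero (s+100): 100 + j8 → |·| = √(100²+8²) = √10064 ≈ 100.32, ∠ = arctan(8/100) ≈ 4.57°
pole (s+80): 80 + j8 → |·| = √(80²+8²) = √6464 ≈ 80.399, ∠ = arctan(8/80) ≈ 5.71°
pole (s+1000): 1000 + j8 → |·| = √(1000²+8²) = √1000064 ≈ 1000, ∠ = arctan(8/1000) ≈ 0.46°
∠G = 4.57° − 6.17° = -1.60°

-1.6°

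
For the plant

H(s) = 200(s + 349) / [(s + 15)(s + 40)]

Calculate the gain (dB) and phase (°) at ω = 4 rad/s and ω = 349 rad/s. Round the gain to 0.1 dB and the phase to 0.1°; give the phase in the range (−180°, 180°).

At s = jω = j4:
zero (s+349): 349 + j4 → |·| = √(349²+4²) = √121817 ≈ 349.02, ∠ = arctan(4/349) ≈ 0.66°
pole (s+15): 15 + j4 → |·| = √(15²+4²) = √241 ≈ 15.524, ∠ = arctan(4/15) ≈ 14.93°
pole (s+40): 40 + j4 → |·| = √(40²+4²) = √1616 ≈ 40.2, ∠ = arctan(4/40) ≈ 5.71°
|H| = 200 · 349.02 / 624.06 ≈ 111.85
Gain = 20 log₁₀(111.85) ≈ 40.97 dB
∠H = 0.66° − 20.64° = -19.98°

At s = jω = j349:
zero (s+349): 349 + j349 → |·| = √(349²+349²) = √243602 ≈ 493.56, ∠ = arctan(349/349) ≈ 45.00°
pole (s+15): 15 + j349 → |·| = √(15²+349²) = √122026 ≈ 349.32, ∠ = arctan(349/15) ≈ 87.54°
pole (s+40): 40 + j349 → |·| = √(40²+349²) = √123401 ≈ 351.28, ∠ = arctan(349/40) ≈ 83.46°
|H| = 200 · 493.56 / 1.2271e+05 ≈ 0.80443
Gain = 20 log₁₀(0.80443) ≈ -1.89 dB
∠H = 45.00° − 171.00° = -126.00°

ω = 4: 41.0 dB, -20.0°; ω = 349: -1.9 dB, -126.0°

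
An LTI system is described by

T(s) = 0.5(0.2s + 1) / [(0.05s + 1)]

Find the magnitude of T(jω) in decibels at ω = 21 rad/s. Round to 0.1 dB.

At ω = 21 rad/s:
zero (1 + j21·0.2) = 1 + j4.2 → |·| ≈ 4.3174, ∠ ≈ 76.61°
pole (1 + j21·0.05) = 1 + j1.05 → |·| ≈ 1.45, ∠ ≈ 46.40°
|T| = 0.5 · 4.3174 / (1.45) ≈ 1.4888
Gain = 20 log₁₀(1.4888) ≈ 3.46 dB

3.5 dB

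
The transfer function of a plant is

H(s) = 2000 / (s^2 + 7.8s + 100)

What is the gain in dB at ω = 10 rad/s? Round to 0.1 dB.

At s = jω = j10:
quadratic: (j10)² + 7.8·j10 + 100 = 0 + j78 → |·| ≈ 78, ∠ ≈ 90.00°
|H| = 2000 / 78 ≈ 25.641
Gain = 20 log₁₀(25.641) ≈ 28.18 dB

28.2 dB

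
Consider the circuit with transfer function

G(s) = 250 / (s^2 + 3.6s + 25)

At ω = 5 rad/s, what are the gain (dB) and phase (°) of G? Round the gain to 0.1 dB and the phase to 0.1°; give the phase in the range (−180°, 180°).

At s = jω = j5:
quadratic: (j5)² + 3.6·j5 + 25 = 0 + j18 → |·| ≈ 18, ∠ ≈ 90.00°
|G| = 250 / 18 ≈ 13.889
Gain = 20 log₁₀(13.889) ≈ 22.85 dB
∠G = 0.00° − 90.00° = -90.00°

22.9 dB, -90.0°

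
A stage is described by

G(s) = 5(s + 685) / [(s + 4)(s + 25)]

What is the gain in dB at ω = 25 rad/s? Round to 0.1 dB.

At s = jω = j25:
zero (s+685): 685 + j25 → |·| = √(685²+25²) = √469850 ≈ 685.46, ∠ = arctan(25/685) ≈ 2.09°
pole (s+4): 4 + j25 → |·| = √(4²+25²) = √641 ≈ 25.318, ∠ = arctan(25/4) ≈ 80.91°
pole (s+25): 25 + j25 → |·| = √(25²+25²) = √1250 ≈ 35.355, ∠ = arctan(25/25) ≈ 45.00°
|G| = 5 · 685.46 / 895.12 ≈ 3.8289
Gain = 20 log₁₀(3.8289) ≈ 11.66 dB

11.7 dB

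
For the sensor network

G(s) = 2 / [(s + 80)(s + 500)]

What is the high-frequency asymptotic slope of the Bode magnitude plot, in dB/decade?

-40 dB/decade

Each pole contributes −20 dB/decade at high frequency; each zero contributes +20 dB/decade.
Net: 0 zero(s) − 2 pole(s) → -40 dB/decade.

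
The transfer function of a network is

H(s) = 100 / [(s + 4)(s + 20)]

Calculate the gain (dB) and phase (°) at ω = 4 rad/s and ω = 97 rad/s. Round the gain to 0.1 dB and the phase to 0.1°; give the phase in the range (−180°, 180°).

ω = 4: -1.2 dB, -56.3°; ω = 97: -39.7 dB, -166.0°

At s = jω = j4:
pole (s+4): 4 + j4 → |·| = √(4²+4²) = √32 ≈ 5.6569, ∠ = arctan(4/4) ≈ 45.00°
pole (s+20): 20 + j4 → |·| = √(20²+4²) = √416 ≈ 20.396, ∠ = arctan(4/20) ≈ 11.31°
|H| = 100 / 115.38 ≈ 0.8667
Gain = 20 log₁₀(0.8667) ≈ -1.24 dB
∠H = 0.00° − 56.31° = -56.31°

At s = jω = j97:
pole (s+4): 4 + j97 → |·| = √(4²+97²) = √9425 ≈ 97.082, ∠ = arctan(97/4) ≈ 87.64°
pole (s+20): 20 + j97 → |·| = √(20²+97²) = √9809 ≈ 99.04, ∠ = arctan(97/20) ≈ 78.35°
|H| = 100 / 9615 ≈ 0.0104
Gain = 20 log₁₀(0.0104) ≈ -39.66 dB
∠H = 0.00° − 165.99° = -165.99°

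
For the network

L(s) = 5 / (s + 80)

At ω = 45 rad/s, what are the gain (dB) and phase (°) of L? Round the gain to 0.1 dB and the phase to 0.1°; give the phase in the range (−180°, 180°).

Substitute s = j45:
Numerator: 5 = 5 + j0
Denominator: (j45) + 80 = 80 + j45
|N| = √(5² + 0²) ≈ 5, ∠N ≈ 0.00°
|D| = √(80² + 45²) ≈ 91.788, ∠D ≈ 29.36°
|L| = 5 / 91.788 ≈ 0.054473
Gain = 20 log₁₀(0.054473) ≈ -25.28 dB
∠L = 0.00° − 29.36° = -29.36°

-25.3 dB, -29.4°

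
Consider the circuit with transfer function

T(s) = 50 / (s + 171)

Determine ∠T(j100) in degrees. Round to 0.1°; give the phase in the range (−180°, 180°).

At s = jω = j100:
pole (s+171): 171 + j100 → |·| = √(171²+100²) = √39241 ≈ 198.09, ∠ = arctan(100/171) ≈ 30.32°
∠T = 0.00° − 30.32° = -30.32°

-30.3°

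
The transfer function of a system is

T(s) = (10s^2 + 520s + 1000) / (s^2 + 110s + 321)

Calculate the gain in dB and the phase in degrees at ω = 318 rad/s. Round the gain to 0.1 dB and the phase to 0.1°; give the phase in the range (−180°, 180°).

19.6 dB, 9.8°

Substitute s = j318:
Numerator: 10(j318)^2 + 520(j318) + 1000 = -1010240 + j165360
Denominator: (j318)^2 + 110(j318) + 321 = -100803 + j34980
|N| = √(1010240² + 165360²) ≈ 1.0237e+06, ∠N ≈ 170.70°
|D| = √(100803² + 34980²) ≈ 1.067e+05, ∠D ≈ 160.86°
|T| = 1.0237e+06 / 1.067e+05 ≈ 9.5942
Gain = 20 log₁₀(9.5942) ≈ 19.64 dB
∠T = 170.70° − 160.86° = 9.84°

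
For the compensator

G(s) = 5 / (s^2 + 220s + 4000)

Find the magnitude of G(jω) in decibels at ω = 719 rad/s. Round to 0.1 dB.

-100.6 dB

Substitute s = j719:
Numerator: 5 = 5 + j0
Denominator: (j719)^2 + 220(j719) + 4000 = -512961 + j158180
|N| = √(5² + 0²) ≈ 5, ∠N ≈ 0.00°
|D| = √(512961² + 158180²) ≈ 5.368e+05, ∠D ≈ 162.86°
|G| = 5 / 5.368e+05 ≈ 9.3145e-06
Gain = 20 log₁₀(9.3145e-06) ≈ -100.62 dB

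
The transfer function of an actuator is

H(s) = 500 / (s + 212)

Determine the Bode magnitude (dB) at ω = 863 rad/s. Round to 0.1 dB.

-5.0 dB

Substitute s = j863:
Numerator: 500 = 500 + j0
Denominator: (j863) + 212 = 212 + j863
|N| = √(500² + 0²) ≈ 500, ∠N ≈ 0.00°
|D| = √(212² + 863²) ≈ 888.66, ∠D ≈ 76.20°
|H| = 500 / 888.66 ≈ 0.56264
Gain = 20 log₁₀(0.56264) ≈ -5.00 dB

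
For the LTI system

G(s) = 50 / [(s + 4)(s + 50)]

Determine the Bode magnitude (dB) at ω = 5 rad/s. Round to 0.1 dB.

At s = jω = j5:
pole (s+4): 4 + j5 → |·| = √(4²+5²) = √41 ≈ 6.4031, ∠ = arctan(5/4) ≈ 51.34°
pole (s+50): 50 + j5 → |·| = √(50²+5²) = √2525 ≈ 50.249, ∠ = arctan(5/50) ≈ 5.71°
|G| = 50 / 321.75 ≈ 0.1554
Gain = 20 log₁₀(0.1554) ≈ -16.17 dB

-16.2 dB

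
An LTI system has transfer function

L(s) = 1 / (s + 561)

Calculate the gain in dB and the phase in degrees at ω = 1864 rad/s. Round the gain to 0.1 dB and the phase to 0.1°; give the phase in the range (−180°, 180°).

Substitute s = j1864:
Numerator: 1 = 1 + j0
Denominator: (j1864) + 561 = 561 + j1864
|N| = √(1² + 0²) ≈ 1, ∠N ≈ 0.00°
|D| = √(561² + 1864²) ≈ 1946.6, ∠D ≈ 73.25°
|L| = 1 / 1946.6 ≈ 0.00051372
Gain = 20 log₁₀(0.00051372) ≈ -65.79 dB
∠L = 0.00° − 73.25° = -73.25°

-65.8 dB, -73.3°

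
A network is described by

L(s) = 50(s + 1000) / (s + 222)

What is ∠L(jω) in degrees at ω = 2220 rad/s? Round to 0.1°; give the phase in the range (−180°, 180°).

-18.5°

At s = jω = j2220:
zero (s+1000): 1000 + j2220 → |·| = √(1000²+2220²) = √5928400 ≈ 2434.8, ∠ = arctan(2220/1000) ≈ 65.75°
pole (s+222): 222 + j2220 → |·| = √(222²+2220²) = √4977684 ≈ 2231.1, ∠ = arctan(2220/222) ≈ 84.29°
∠L = 65.75° − 84.29° = -18.54°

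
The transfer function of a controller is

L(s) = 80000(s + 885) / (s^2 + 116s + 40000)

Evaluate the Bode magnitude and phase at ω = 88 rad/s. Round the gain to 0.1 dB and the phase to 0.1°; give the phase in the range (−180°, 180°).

At s = jω = j88:
zero (s+885): 885 + j88 → |·| = √(885²+88²) = √790969 ≈ 889.36, ∠ = arctan(88/885) ≈ 5.68°
quadratic: (j88)² + 116·j88 + 40000 = 32256 + j10208 → |·| ≈ 33833, ∠ ≈ 17.56°
|L| = 80000 · 889.36 / 33833 ≈ 2102.9
Gain = 20 log₁₀(2102.9) ≈ 66.46 dB
∠L = 5.68° − 17.56° = -11.88°

66.5 dB, -11.9°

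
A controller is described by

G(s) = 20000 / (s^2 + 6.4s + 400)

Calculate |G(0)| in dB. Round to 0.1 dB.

34.0 dB

G(0) = 20000 / 400 = 50
20 log₁₀(50) ≈ 33.98 dB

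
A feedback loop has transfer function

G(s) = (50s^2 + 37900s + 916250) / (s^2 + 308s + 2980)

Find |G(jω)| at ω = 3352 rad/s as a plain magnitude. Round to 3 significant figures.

Substitute s = j3352:
Numerator: 50(j3352)^2 + 37900(j3352) + 916250 = -560878950 + j127040800
Denominator: (j3352)^2 + 308(j3352) + 2980 = -11232924 + j1032416
|N| = √(560878950² + 127040800²) ≈ 5.7509e+08, ∠N ≈ 167.24°
|D| = √(11232924² + 1032416²) ≈ 1.128e+07, ∠D ≈ 174.75°
|G| = 5.7509e+08 / 1.128e+07 ≈ 50.983

51.0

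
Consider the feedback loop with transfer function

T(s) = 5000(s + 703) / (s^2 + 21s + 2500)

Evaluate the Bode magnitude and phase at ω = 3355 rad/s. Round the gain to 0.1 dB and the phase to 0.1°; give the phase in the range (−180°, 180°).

3.7 dB, -101.5°

At s = jω = j3355:
zero (s+703): 703 + j3355 → |·| = √(703²+3355²) = √11750234 ≈ 3427.9, ∠ = arctan(3355/703) ≈ 78.17°
quadratic: (j3355)² + 21·j3355 + 2500 = -11253525 + j70455 → |·| ≈ 1.1254e+07, ∠ ≈ 179.64°
|T| = 5000 · 3427.9 / 1.1254e+07 ≈ 1.523
Gain = 20 log₁₀(1.523) ≈ 3.65 dB
∠T = 78.17° − 179.64° = -101.47°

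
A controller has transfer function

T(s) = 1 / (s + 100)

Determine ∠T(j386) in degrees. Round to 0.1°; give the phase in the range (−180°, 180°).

-75.5°

At s = jω = j386:
pole (s+100): 100 + j386 → |·| = √(100²+386²) = √158996 ≈ 398.74, ∠ = arctan(386/100) ≈ 75.48°
∠T = 0.00° − 75.48° = -75.48°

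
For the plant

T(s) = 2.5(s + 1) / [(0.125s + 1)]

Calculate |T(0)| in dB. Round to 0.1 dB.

T(0) = 2.5 · 1 / 1 = 2.5
20 log₁₀(2.5) ≈ 7.96 dB

8.0 dB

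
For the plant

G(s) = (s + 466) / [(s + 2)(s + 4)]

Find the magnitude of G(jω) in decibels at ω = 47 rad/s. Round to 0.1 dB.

At s = jω = j47:
zero (s+466): 466 + j47 → |·| = √(466²+47²) = √219365 ≈ 468.36, ∠ = arctan(47/466) ≈ 5.76°
pole (s+2): 2 + j47 → |·| = √(2²+47²) = √2213 ≈ 47.043, ∠ = arctan(47/2) ≈ 87.56°
pole (s+4): 4 + j47 → |·| = √(4²+47²) = √2225 ≈ 47.17, ∠ = arctan(47/4) ≈ 85.14°
|G| = 1 · 468.36 / 2219 ≈ 0.21107
Gain = 20 log₁₀(0.21107) ≈ -13.51 dB

-13.5 dB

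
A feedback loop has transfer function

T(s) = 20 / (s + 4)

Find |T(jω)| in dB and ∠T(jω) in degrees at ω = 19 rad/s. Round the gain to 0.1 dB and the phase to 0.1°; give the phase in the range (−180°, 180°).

At s = jω = j19:
pole (s+4): 4 + j19 → |·| = √(4²+19²) = √377 ≈ 19.416, ∠ = arctan(19/4) ≈ 78.11°
|T| = 20 / 19.416 ≈ 1.0301
Gain = 20 log₁₀(1.0301) ≈ 0.26 dB
∠T = 0.00° − 78.11° = -78.11°

0.3 dB, -78.1°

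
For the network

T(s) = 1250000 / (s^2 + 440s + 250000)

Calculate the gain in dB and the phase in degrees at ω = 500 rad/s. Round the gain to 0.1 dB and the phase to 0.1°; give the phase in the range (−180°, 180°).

15.1 dB, -90.0°

At s = jω = j500:
quadratic: (j500)² + 440·j500 + 250000 = 0 + j220000 → |·| ≈ 2.2e+05, ∠ ≈ 90.00°
|T| = 1250000 / 2.2e+05 ≈ 5.6818
Gain = 20 log₁₀(5.6818) ≈ 15.09 dB
∠T = 0.00° − 90.00° = -90.00°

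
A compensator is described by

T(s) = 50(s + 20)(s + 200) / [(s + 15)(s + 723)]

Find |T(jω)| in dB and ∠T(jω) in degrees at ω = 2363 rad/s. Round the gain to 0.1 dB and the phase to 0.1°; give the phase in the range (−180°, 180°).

33.6 dB, 12.1°

At s = jω = j2363:
zero (s+20): 20 + j2363 → |·| = √(20²+2363²) = √5584169 ≈ 2363.1, ∠ = arctan(2363/20) ≈ 89.52°
zero (s+200): 200 + j2363 → |·| = √(200²+2363²) = √5623769 ≈ 2371.4, ∠ = arctan(2363/200) ≈ 85.16°
pole (s+15): 15 + j2363 → |·| = √(15²+2363²) = √5583994 ≈ 2363, ∠ = arctan(2363/15) ≈ 89.64°
pole (s+723): 723 + j2363 → |·| = √(723²+2363²) = √6106498 ≈ 2471.1, ∠ = arctan(2363/723) ≈ 72.99°
|T| = 50 · 5.6039e+06 / 5.8392e+06 ≈ 47.985
Gain = 20 log₁₀(47.985) ≈ 33.62 dB
∠T = 174.68° − 162.63° = 12.05°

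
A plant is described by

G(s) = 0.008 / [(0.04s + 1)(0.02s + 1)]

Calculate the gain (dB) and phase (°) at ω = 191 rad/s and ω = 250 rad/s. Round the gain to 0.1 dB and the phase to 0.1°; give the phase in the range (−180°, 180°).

ω = 191: -71.6 dB, -157.9°; ω = 250: -76.1 dB, -163.0°

At ω = 191 rad/s:
pole (1 + j191·0.04) = 1 + j7.64 → |·| ≈ 7.7052, ∠ ≈ 82.54°
pole (1 + j191·0.02) = 1 + j3.82 → |·| ≈ 3.9487, ∠ ≈ 75.33°
|G| = 0.008 · 1 / (7.7052 · 3.9487) ≈ 0.00026294
Gain = 20 log₁₀(0.00026294) ≈ -71.60 dB
∠G = (0°) − (82.54° + 75.33°) = -157.87°

At ω = 250 rad/s:
pole (1 + j250·0.04) = 1 + j10 → |·| ≈ 10.05, ∠ ≈ 84.29°
pole (1 + j250·0.02) = 1 + j5 → |·| ≈ 5.099, ∠ ≈ 78.69°
|G| = 0.008 · 1 / (10.05 · 5.099) ≈ 0.00015611
Gain = 20 log₁₀(0.00015611) ≈ -76.13 dB
∠G = (0°) − (84.29° + 78.69°) = -162.98°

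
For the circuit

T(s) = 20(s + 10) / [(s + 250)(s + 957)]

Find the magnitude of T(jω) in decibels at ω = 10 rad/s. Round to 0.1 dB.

-58.6 dB

At s = jω = j10:
zero (s+10): 10 + j10 → |·| = √(10²+10²) = √200 ≈ 14.142, ∠ = arctan(10/10) ≈ 45.00°
pole (s+250): 250 + j10 → |·| = √(250²+10²) = √62600 ≈ 250.2, ∠ = arctan(10/250) ≈ 2.29°
pole (s+957): 957 + j10 → |·| = √(957²+10²) = √915949 ≈ 957.05, ∠ = arctan(10/957) ≈ 0.60°
|T| = 20 · 14.142 / 2.3945e+05 ≈ 0.0011812
Gain = 20 log₁₀(0.0011812) ≈ -58.55 dB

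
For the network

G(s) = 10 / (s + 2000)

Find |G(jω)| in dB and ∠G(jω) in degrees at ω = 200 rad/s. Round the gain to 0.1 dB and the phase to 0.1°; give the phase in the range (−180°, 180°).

-46.1 dB, -5.7°

Substitute s = j200:
Numerator: 10 = 10 + j0
Denominator: (j200) + 2000 = 2000 + j200
|N| = √(10² + 0²) ≈ 10, ∠N ≈ 0.00°
|D| = √(2000² + 200²) ≈ 2010, ∠D ≈ 5.71°
|G| = 10 / 2010 ≈ 0.0049751
Gain = 20 log₁₀(0.0049751) ≈ -46.06 dB
∠G = 0.00° − 5.71° = -5.71°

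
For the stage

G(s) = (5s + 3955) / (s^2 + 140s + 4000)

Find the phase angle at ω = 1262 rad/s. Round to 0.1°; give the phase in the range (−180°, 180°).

-115.7°

Substitute s = j1262:
Numerator: 5(j1262) + 3955 = 3955 + j6310
Denominator: (j1262)^2 + 140(j1262) + 4000 = -1588644 + j176680
|N| = √(3955² + 6310²) ≈ 7447, ∠N ≈ 57.92°
|D| = √(1588644² + 176680²) ≈ 1.5984e+06, ∠D ≈ 173.65°
∠G = 57.92° − 173.65° = -115.73°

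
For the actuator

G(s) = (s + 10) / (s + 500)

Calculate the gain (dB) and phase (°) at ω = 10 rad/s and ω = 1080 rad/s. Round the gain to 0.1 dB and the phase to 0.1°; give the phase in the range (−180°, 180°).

ω = 10: -31.0 dB, 43.9°; ω = 1080: -0.8 dB, 24.3°

At s = jω = j10:
zero (s+10): 10 + j10 → |·| = √(10²+10²) = √200 ≈ 14.142, ∠ = arctan(10/10) ≈ 45.00°
pole (s+500): 500 + j10 → |·| = √(500²+10²) = √250100 ≈ 500.1, ∠ = arctan(10/500) ≈ 1.15°
|G| = 1 · 14.142 / 500.1 ≈ 0.028278
Gain = 20 log₁₀(0.028278) ≈ -30.97 dB
∠G = 45.00° − 1.15° = 43.85°

At s = jω = j1080:
zero (s+10): 10 + j1080 → |·| = √(10²+1080²) = √1166500 ≈ 1080, ∠ = arctan(1080/10) ≈ 89.47°
pole (s+500): 500 + j1080 → |·| = √(500²+1080²) = √1416400 ≈ 1190.1, ∠ = arctan(1080/500) ≈ 65.16°
|G| = 1 · 1080 / 1190.1 ≈ 0.90749
Gain = 20 log₁₀(0.90749) ≈ -0.84 dB
∠G = 89.47° − 65.16° = 24.31°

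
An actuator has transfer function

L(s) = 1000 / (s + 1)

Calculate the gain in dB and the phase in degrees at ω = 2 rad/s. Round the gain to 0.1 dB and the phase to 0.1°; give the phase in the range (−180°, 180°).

53.0 dB, -63.4°

Substitute s = j2:
Numerator: 1000 = 1000 + j0
Denominator: (j2) + 1 = 1 + j2
|N| = √(1000² + 0²) ≈ 1000, ∠N ≈ 0.00°
|D| = √(1² + 2²) ≈ 2.2361, ∠D ≈ 63.43°
|L| = 1000 / 2.2361 ≈ 447.21
Gain = 20 log₁₀(447.21) ≈ 53.01 dB
∠L = 0.00° − 63.43° = -63.43°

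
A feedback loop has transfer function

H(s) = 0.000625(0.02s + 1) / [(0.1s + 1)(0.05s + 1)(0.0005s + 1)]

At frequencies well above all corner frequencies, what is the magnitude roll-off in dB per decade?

-40 dB/decade

Each pole contributes −20 dB/decade at high frequency; each zero contributes +20 dB/decade.
Net: 1 zero(s) − 3 pole(s) → -40 dB/decade.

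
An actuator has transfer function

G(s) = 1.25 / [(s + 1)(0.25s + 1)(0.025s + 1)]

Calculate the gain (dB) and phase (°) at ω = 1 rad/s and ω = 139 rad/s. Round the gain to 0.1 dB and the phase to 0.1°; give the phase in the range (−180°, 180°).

ω = 1: -1.3 dB, -60.5°; ω = 139: -82.9 dB, 108.1°

At ω = 1 rad/s:
pole (1 + j1·1) = 1 + j1 → |·| ≈ 1.4142, ∠ ≈ 45.00°
pole (1 + j1·0.25) = 1 + j0.25 → |·| ≈ 1.0308, ∠ ≈ 14.04°
pole (1 + j1·0.025) = 1 + j0.025 → |·| ≈ 1.0003, ∠ ≈ 1.43°
|G| = 1.25 · 1 / (1.4142 · 1.0308 · 1.0003) ≈ 0.85722
Gain = 20 log₁₀(0.85722) ≈ -1.34 dB
∠G = (0°) − (45.00° + 14.04° + 1.43°) = -60.47°

At ω = 139 rad/s:
pole (1 + j139·1) = 1 + j139 → |·| ≈ 139, ∠ ≈ 89.59°
pole (1 + j139·0.25) = 1 + j34.75 → |·| ≈ 34.764, ∠ ≈ 88.35°
pole (1 + j139·0.025) = 1 + j3.475 → |·| ≈ 3.616, ∠ ≈ 73.95°
|G| = 1.25 · 1 / (139 · 34.764 · 3.616) ≈ 7.1538e-05
Gain = 20 log₁₀(7.1538e-05) ≈ -82.91 dB
∠G = (0°) − (89.59° + 88.35° + 73.95°) = -251.89° ≡ 108.11° (principal value)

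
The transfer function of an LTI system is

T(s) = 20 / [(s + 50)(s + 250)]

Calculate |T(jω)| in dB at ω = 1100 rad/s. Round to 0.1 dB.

-95.9 dB

At s = jω = j1100:
pole (s+50): 50 + j1100 → |·| = √(50²+1100²) = √1212500 ≈ 1101.1, ∠ = arctan(1100/50) ≈ 87.40°
pole (s+250): 250 + j1100 → |·| = √(250²+1100²) = √1272500 ≈ 1128.1, ∠ = arctan(1100/250) ≈ 77.20°
|T| = 20 / 1.2422e+06 ≈ 1.61e-05
Gain = 20 log₁₀(1.61e-05) ≈ -95.86 dB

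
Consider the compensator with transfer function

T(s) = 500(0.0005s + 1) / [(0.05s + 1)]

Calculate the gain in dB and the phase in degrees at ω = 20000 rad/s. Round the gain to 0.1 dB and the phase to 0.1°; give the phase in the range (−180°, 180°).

At ω = 20000 rad/s:
zero (1 + j20000·0.0005) = 1 + j10 → |·| ≈ 10.05, ∠ ≈ 84.29°
pole (1 + j20000·0.05) = 1 + j1000 → |·| ≈ 1000, ∠ ≈ 89.94°
|T| = 500 · 10.05 / (1000) ≈ 5.025
Gain = 20 log₁₀(5.025) ≈ 14.02 dB
∠T = (84.29°) − (89.94°) = -5.65°

14.0 dB, -5.7°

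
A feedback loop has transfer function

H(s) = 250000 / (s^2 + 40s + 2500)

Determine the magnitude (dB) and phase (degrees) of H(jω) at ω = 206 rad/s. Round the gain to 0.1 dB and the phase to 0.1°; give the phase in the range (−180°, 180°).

At s = jω = j206:
quadratic: (j206)² + 40·j206 + 2500 = -39936 + j8240 → |·| ≈ 40777, ∠ ≈ 168.34°
|H| = 250000 / 40777 ≈ 6.1309
Gain = 20 log₁₀(6.1309) ≈ 15.75 dB
∠H = 0.00° − 168.34° = -168.34°

15.8 dB, -168.3°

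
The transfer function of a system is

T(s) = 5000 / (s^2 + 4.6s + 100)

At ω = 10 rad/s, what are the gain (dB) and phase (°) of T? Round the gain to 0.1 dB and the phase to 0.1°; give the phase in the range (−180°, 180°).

At s = jω = j10:
quadratic: (j10)² + 4.6·j10 + 100 = 0 + j46 → |·| ≈ 46, ∠ ≈ 90.00°
|T| = 5000 / 46 ≈ 108.7
Gain = 20 log₁₀(108.7) ≈ 40.72 dB
∠T = 0.00° − 90.00° = -90.00°

40.7 dB, -90.0°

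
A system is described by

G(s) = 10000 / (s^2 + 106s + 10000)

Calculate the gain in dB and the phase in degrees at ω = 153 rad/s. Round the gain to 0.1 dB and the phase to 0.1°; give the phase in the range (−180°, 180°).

At s = jω = j153:
quadratic: (j153)² + 106·j153 + 10000 = -13409 + j16218 → |·| ≈ 21043, ∠ ≈ 129.58°
|G| = 10000 / 21043 ≈ 0.47522
Gain = 20 log₁₀(0.47522) ≈ -6.46 dB
∠G = 0.00° − 129.58° = -129.58°

-6.5 dB, -129.6°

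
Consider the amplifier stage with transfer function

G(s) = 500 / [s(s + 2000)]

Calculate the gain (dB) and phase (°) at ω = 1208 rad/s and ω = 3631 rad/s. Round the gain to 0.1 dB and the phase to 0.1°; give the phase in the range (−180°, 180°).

ω = 1208: -75.0 dB, -121.1°; ω = 3631: -89.6 dB, -151.2°

At s = jω = j1208:
pole (s+2000): 2000 + j1208 → |·| = √(2000²+1208²) = √5459264 ≈ 2336.5, ∠ = arctan(1208/2000) ≈ 31.13°
pole at origin: |s| = 1208, ∠ = 90.00° (in denominator)
|G| = 500 / 2.8225e+06 ≈ 0.00017715
Gain = 20 log₁₀(0.00017715) ≈ -75.03 dB
∠G = 0.00° − 121.13° = -121.13°

At s = jω = j3631:
pole (s+2000): 2000 + j3631 → |·| = √(2000²+3631²) = √17184161 ≈ 4145.4, ∠ = arctan(3631/2000) ≈ 61.15°
pole at origin: |s| = 3631, ∠ = 90.00° (in denominator)
|G| = 500 / 1.5052e+07 ≈ 3.3218e-05
Gain = 20 log₁₀(3.3218e-05) ≈ -89.57 dB
∠G = 0.00° − 151.15° = -151.15°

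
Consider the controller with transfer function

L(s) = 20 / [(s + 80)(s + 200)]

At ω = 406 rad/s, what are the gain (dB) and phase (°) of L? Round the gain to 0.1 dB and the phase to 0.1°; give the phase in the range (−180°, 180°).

-79.4 dB, -142.6°

At s = jω = j406:
pole (s+80): 80 + j406 → |·| = √(80²+406²) = √171236 ≈ 413.81, ∠ = arctan(406/80) ≈ 78.85°
pole (s+200): 200 + j406 → |·| = √(200²+406²) = √204836 ≈ 452.59, ∠ = arctan(406/200) ≈ 63.77°
|L| = 20 / 1.8729e+05 ≈ 0.00010679
Gain = 20 log₁₀(0.00010679) ≈ -79.43 dB
∠L = 0.00° − 142.62° = -142.62°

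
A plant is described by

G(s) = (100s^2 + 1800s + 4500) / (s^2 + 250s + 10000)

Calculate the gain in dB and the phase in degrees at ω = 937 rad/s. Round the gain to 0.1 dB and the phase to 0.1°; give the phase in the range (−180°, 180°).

Substitute s = j937:
Numerator: 100(j937)^2 + 1800(j937) + 4500 = -87792400 + j1686600
Denominator: (j937)^2 + 250(j937) + 10000 = -867969 + j234250
|N| = √(87792400² + 1686600²) ≈ 8.7809e+07, ∠N ≈ 178.90°
|D| = √(867969² + 234250²) ≈ 8.9902e+05, ∠D ≈ 164.90°
|G| = 8.7809e+07 / 8.9902e+05 ≈ 97.672
Gain = 20 log₁₀(97.672) ≈ 39.80 dB
∠G = 178.90° − 164.90° = 14.00°

39.8 dB, 14.0°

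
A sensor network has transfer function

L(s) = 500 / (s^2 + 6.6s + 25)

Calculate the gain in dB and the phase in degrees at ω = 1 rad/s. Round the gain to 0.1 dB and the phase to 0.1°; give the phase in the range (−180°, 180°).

26.1 dB, -15.4°

At s = jω = j1:
quadratic: (j1)² + 6.6·j1 + 25 = 24 + j6.6 → |·| ≈ 24.891, ∠ ≈ 15.38°
|L| = 500 / 24.891 ≈ 20.088
Gain = 20 log₁₀(20.088) ≈ 26.06 dB
∠L = 0.00° − 15.38° = -15.38°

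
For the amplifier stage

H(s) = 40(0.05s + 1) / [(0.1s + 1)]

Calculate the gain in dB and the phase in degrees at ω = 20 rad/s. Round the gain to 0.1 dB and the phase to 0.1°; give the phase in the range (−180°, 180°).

At ω = 20 rad/s:
zero (1 + j20·0.05) = 1 + j1 → |·| ≈ 1.4142, ∠ ≈ 45.00°
pole (1 + j20·0.1) = 1 + j2 → |·| ≈ 2.2361, ∠ ≈ 63.43°
|H| = 40 · 1.4142 / (2.2361) ≈ 25.298
Gain = 20 log₁₀(25.298) ≈ 28.06 dB
∠H = (45.00°) − (63.43°) = -18.43°

28.1 dB, -18.4°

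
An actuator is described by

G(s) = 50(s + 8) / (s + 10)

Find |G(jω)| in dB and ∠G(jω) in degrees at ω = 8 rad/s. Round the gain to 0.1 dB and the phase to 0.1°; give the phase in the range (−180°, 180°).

32.9 dB, 6.3°

At s = jω = j8:
zero (s+8): 8 + j8 → |·| = √(8²+8²) = √128 ≈ 11.314, ∠ = arctan(8/8) ≈ 45.00°
pole (s+10): 10 + j8 → |·| = √(10²+8²) = √164 ≈ 12.806, ∠ = arctan(8/10) ≈ 38.66°
|G| = 50 · 11.314 / 12.806 ≈ 44.175
Gain = 20 log₁₀(44.175) ≈ 32.90 dB
∠G = 45.00° − 38.66° = 6.34°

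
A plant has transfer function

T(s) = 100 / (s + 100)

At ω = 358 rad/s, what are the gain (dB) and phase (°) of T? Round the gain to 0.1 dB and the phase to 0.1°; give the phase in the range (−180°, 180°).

Substitute s = j358:
Numerator: 100 = 100 + j0
Denominator: (j358) + 100 = 100 + j358
|N| = √(100² + 0²) ≈ 100, ∠N ≈ 0.00°
|D| = √(100² + 358²) ≈ 371.7, ∠D ≈ 74.39°
|T| = 100 / 371.7 ≈ 0.26903
Gain = 20 log₁₀(0.26903) ≈ -11.40 dB
∠T = 0.00° − 74.39° = -74.39°

-11.4 dB, -74.4°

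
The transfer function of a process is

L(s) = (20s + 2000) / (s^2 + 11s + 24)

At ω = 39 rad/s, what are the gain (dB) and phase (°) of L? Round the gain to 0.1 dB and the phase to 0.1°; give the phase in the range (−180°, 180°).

2.8 dB, -142.7°

Substitute s = j39:
Numerator: 20(j39) + 2000 = 2000 + j780
Denominator: (j39)^2 + 11(j39) + 24 = -1497 + j429
|N| = √(2000² + 780²) ≈ 2146.7, ∠N ≈ 21.31°
|D| = √(1497² + 429²) ≈ 1557.3, ∠D ≈ 164.01°
|L| = 2146.7 / 1557.3 ≈ 1.3785
Gain = 20 log₁₀(1.3785) ≈ 2.79 dB
∠L = 21.31° − 164.01° = -142.70°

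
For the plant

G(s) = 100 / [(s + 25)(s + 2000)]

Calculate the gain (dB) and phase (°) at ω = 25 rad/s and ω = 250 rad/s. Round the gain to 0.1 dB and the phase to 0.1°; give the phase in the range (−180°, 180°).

At s = jω = j25:
pole (s+25): 25 + j25 → |·| = √(25²+25²) = √1250 ≈ 35.355, ∠ = arctan(25/25) ≈ 45.00°
pole (s+2000): 2000 + j25 → |·| = √(2000²+25²) = √4000625 ≈ 2000.2, ∠ = arctan(25/2000) ≈ 0.72°
|G| = 100 / 70717 ≈ 0.0014141
Gain = 20 log₁₀(0.0014141) ≈ -56.99 dB
∠G = 0.00° − 45.72° = -45.72°

At s = jω = j250:
pole (s+25): 25 + j250 → |·| = √(25²+250²) = √63125 ≈ 251.25, ∠ = arctan(250/25) ≈ 84.29°
pole (s+2000): 2000 + j250 → |·| = √(2000²+250²) = √4062500 ≈ 2015.6, ∠ = arctan(250/2000) ≈ 7.13°
|G| = 100 / 5.0642e+05 ≈ 0.00019746
Gain = 20 log₁₀(0.00019746) ≈ -74.09 dB
∠G = 0.00° − 91.42° = -91.42°

ω = 25: -57.0 dB, -45.7°; ω = 250: -74.1 dB, -91.4°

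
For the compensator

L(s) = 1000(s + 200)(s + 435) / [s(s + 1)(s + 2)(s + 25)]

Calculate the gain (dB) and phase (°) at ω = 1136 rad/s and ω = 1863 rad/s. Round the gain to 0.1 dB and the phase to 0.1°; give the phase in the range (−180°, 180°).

At s = jω = j1136:
zero (s+200): 200 + j1136 → |·| = √(200²+1136²) = √1330496 ≈ 1153.5, ∠ = arctan(1136/200) ≈ 80.02°
zero (s+435): 435 + j1136 → |·| = √(435²+1136²) = √1479721 ≈ 1216.4, ∠ = arctan(1136/435) ≈ 69.05°
pole (s+1): 1 + j1136 → |·| = √(1²+1136²) = √1290497 ≈ 1136, ∠ = arctan(1136/1) ≈ 89.95°
pole (s+2): 2 + j1136 → |·| = √(2²+1136²) = √1290500 ≈ 1136, ∠ = arctan(1136/2) ≈ 89.90°
pole (s+25): 25 + j1136 → |·| = √(25²+1136²) = √1291121 ≈ 1136.3, ∠ = arctan(1136/25) ≈ 88.74°
pole at origin: |s| = 1136, ∠ = 90.00° (in denominator)
|L| = 1000 · 1.4031e+06 / 1.6658e+12 ≈ 0.0008423
Gain = 20 log₁₀(0.0008423) ≈ -61.49 dB
∠L = 149.07° − 358.59° = -209.52° ≡ 150.48° (principal value)

At s = jω = j1863:
zero (s+200): 200 + j1863 → |·| = √(200²+1863²) = √3510769 ≈ 1873.7, ∠ = arctan(1863/200) ≈ 83.87°
zero (s+435): 435 + j1863 → |·| = √(435²+1863²) = √3659994 ≈ 1913.1, ∠ = arctan(1863/435) ≈ 76.86°
pole (s+1): 1 + j1863 → |·| = √(1²+1863²) = √3470770 ≈ 1863, ∠ = arctan(1863/1) ≈ 89.97°
pole (s+2): 2 + j1863 → |·| = √(2²+1863²) = √3470773 ≈ 1863, ∠ = arctan(1863/2) ≈ 89.94°
pole (s+25): 25 + j1863 → |·| = √(25²+1863²) = √3471394 ≈ 1863.2, ∠ = arctan(1863/25) ≈ 89.23°
pole at origin: |s| = 1863, ∠ = 90.00° (in denominator)
|L| = 1000 · 3.5846e+06 / 1.2048e+13 ≈ 0.00029753
Gain = 20 log₁₀(0.00029753) ≈ -70.53 dB
∠L = 160.73° − 359.14° = -198.41° ≡ 161.59° (principal value)

ω = 1136: -61.5 dB, 150.5°; ω = 1863: -70.5 dB, 161.6°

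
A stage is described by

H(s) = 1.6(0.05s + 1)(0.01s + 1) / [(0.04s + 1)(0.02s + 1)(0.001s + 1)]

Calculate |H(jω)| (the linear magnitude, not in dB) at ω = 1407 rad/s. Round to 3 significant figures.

At ω = 1407 rad/s:
zero (1 + j1407·0.05) = 1 + j70.35 → |·| ≈ 70.357, ∠ ≈ 89.19°
zero (1 + j1407·0.01) = 1 + j14.07 → |·| ≈ 14.105, ∠ ≈ 85.93°
pole (1 + j1407·0.04) = 1 + j56.28 → |·| ≈ 56.289, ∠ ≈ 88.98°
pole (1 + j1407·0.02) = 1 + j28.14 → |·| ≈ 28.158, ∠ ≈ 87.96°
pole (1 + j1407·0.001) = 1 + j1.407 → |·| ≈ 1.7262, ∠ ≈ 54.60°
|H| = 1.6 · 70.357 · 14.105 / (56.289 · 28.158 · 1.7262) ≈ 0.58034

0.580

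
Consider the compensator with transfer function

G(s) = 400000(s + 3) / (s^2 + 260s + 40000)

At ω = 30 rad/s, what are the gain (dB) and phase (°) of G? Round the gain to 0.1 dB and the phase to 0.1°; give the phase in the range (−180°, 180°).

49.6 dB, 73.0°

At s = jω = j30:
zero (s+3): 3 + j30 → |·| = √(3²+30²) = √909 ≈ 30.15, ∠ = arctan(30/3) ≈ 84.29°
quadratic: (j30)² + 260·j30 + 40000 = 39100 + j7800 → |·| ≈ 39870, ∠ ≈ 11.28°
|G| = 400000 · 30.15 / 39870 ≈ 302.48
Gain = 20 log₁₀(302.48) ≈ 49.61 dB
∠G = 84.29° − 11.28° = 73.01°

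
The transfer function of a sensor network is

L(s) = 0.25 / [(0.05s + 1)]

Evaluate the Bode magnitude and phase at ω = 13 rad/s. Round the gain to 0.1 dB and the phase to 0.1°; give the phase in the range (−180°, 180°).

At ω = 13 rad/s:
pole (1 + j13·0.05) = 1 + j0.65 → |·| ≈ 1.1927, ∠ ≈ 33.02°
|L| = 0.25 · 1 / (1.1927) ≈ 0.20961
Gain = 20 log₁₀(0.20961) ≈ -13.57 dB
∠L = (0°) − (33.02°) = -33.02°

-13.6 dB, -33.0°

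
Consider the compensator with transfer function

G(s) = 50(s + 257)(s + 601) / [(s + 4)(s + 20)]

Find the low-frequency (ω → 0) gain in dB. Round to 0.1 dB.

99.7 dB

G(0) = 50·257·601 / (4·20) ≈ 96536
20 log₁₀(96536) ≈ 99.69 dB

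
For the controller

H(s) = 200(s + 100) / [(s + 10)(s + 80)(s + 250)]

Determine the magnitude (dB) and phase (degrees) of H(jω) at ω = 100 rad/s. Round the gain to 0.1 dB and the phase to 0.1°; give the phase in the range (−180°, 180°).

-41.8 dB, -112.4°

At s = jω = j100:
zero (s+100): 100 + j100 → |·| = √(100²+100²) = √20000 ≈ 141.42, ∠ = arctan(100/100) ≈ 45.00°
pole (s+10): 10 + j100 → |·| = √(10²+100²) = √10100 ≈ 100.5, ∠ = arctan(100/10) ≈ 84.29°
pole (s+80): 80 + j100 → |·| = √(80²+100²) = √16400 ≈ 128.06, ∠ = arctan(100/80) ≈ 51.34°
pole (s+250): 250 + j100 → |·| = √(250²+100²) = √72500 ≈ 269.26, ∠ = arctan(100/250) ≈ 21.80°
|H| = 200 · 141.42 / 3.4654e+06 ≈ 0.0081618
Gain = 20 log₁₀(0.0081618) ≈ -41.76 dB
∠H = 45.00° − 157.43° = -112.43°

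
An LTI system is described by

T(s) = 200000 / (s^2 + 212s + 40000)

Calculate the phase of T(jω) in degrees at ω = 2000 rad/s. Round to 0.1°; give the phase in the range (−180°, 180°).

-173.9°

At s = jω = j2000:
quadratic: (j2000)² + 212·j2000 + 40000 = -3960000 + j424000 → |·| ≈ 3.9826e+06, ∠ ≈ 173.89°
∠T = 0.00° − 173.89° = -173.89°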